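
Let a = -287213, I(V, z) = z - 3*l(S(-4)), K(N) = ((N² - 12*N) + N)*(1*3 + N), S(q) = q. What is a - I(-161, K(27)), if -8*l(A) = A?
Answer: -600343/2 ≈ -3.0017e+5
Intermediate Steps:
l(A) = -A/8
K(N) = (3 + N)*(N² - 11*N) (K(N) = (N² - 11*N)*(3 + N) = (3 + N)*(N² - 11*N))
I(V, z) = -3/2 + z (I(V, z) = z - (-3)*(-4)/8 = z - 3*½ = z - 3/2 = -3/2 + z)
a - I(-161, K(27)) = -287213 - (-3/2 + 27*(-33 + 27² - 8*27)) = -287213 - (-3/2 + 27*(-33 + 729 - 216)) = -287213 - (-3/2 + 27*480) = -287213 - (-3/2 + 12960) = -287213 - 1*25917/2 = -287213 - 25917/2 = -600343/2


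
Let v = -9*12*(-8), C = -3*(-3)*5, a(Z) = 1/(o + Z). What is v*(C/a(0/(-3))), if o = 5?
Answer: 194400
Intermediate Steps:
a(Z) = 1/(5 + Z)
C = 45 (C = 9*5 = 45)
v = 864 (v = -108*(-8) = 864)
v*(C/a(0/(-3))) = 864*(45/(1/(5 + 0/(-3)))) = 864*(45/(1/(5 + 0*(-1/3)))) = 864*(45/(1/(5 + 0))) = 864*(45/(1/5)) = 864*(45*5) = 864*225 = 194400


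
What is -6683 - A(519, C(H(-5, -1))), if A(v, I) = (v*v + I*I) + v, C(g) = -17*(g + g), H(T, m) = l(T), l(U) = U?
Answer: -305463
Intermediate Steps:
H(T, m) = T
C(g) = -34*g
A(v, I) = v + I² + v² (A(v, I) = (v² + I²) + v = (I² + v²) + v = v + I² + v²)
-6683 - A(519, C(H(-5, -1))) = -6683 - (519 + (-34*(-5))² + 519²) = -6683 - (519 + 170² + 269361) = -6683 - (519 + 28900 + 269361) = -6683 - 1*298780 = -6683 - 298780 = -305463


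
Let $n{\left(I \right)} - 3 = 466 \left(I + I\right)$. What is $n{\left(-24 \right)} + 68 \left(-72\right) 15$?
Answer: $-95805$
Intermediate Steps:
$n{\left(I \right)} = 3 + 932 I$ ($n{\left(I \right)} = 3 + 466 \left(I + I\right) = 3 + 466 \cdot 2 I = 3 + 932 I$)
$n{\left(-24 \right)} + 68 \left(-72\right) 15 = \left(3 + 932 \left(-24\right)\right) + 68 \left(-72\right) 15 = \left(3 - 22368\right) - 73440 = -22365 - 73440 = -95805$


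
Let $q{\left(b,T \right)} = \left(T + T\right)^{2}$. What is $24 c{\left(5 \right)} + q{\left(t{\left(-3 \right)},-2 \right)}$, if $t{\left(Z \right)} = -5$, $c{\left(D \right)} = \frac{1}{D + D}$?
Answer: $\frac{92}{5} \approx 18.4$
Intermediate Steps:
$c{\left(D \right)} = \frac{1}{2 D}$
$q{\left(b,T \right)} = 4 T^{2}$ ($q{\left(b,T \right)} = \left(2 T\right)^{2} = 4 T^{2}$)
$24 c{\left(5 \right)} + q{\left(t{\left(-3 \right)},-2 \right)} = 24 \frac{1}{2 \cdot 5} + 4 \left(-2\right)^{2} = 24 \cdot \frac{1}{2} \cdot \frac{1}{5} + 4 \cdot 4 = 24 \cdot \frac{1}{10} + 16 = \frac{12}{5} + 16 = \frac{92}{5}$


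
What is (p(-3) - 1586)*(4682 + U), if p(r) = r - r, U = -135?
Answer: -7211542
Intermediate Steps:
p(r) = 0
(p(-3) - 1586)*(4682 + U) = (0 - 1586)*(4682 - 135) = -1586*4547 = -7211542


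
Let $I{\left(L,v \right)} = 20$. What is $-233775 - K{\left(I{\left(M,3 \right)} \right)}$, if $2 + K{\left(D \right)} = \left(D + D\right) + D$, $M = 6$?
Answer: $-233833$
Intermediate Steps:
$K{\left(D \right)} = -2 + 3 D$ ($K{\left(D \right)} = -2 + \left(\left(D + D\right) + D\right) = -2 + \left(2 D + D\right) = -2 + 3 D$)
$-233775 - K{\left(I{\left(M,3 \right)} \right)} = -233775 - \left(-2 + 3 \cdot 20\right) = -233775 - \left(-2 + 60\right) = -233775 - 58 = -233833$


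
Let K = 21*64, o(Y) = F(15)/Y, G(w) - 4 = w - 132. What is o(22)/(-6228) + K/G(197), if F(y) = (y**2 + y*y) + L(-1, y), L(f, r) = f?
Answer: 61372841/3151368 ≈ 19.475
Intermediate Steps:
G(w) = -128 + w (G(w) = 4 + (w - 132) = 4 + (-132 + w) = -128 + w)
F(y) = -1 + 2*y**2 (F(y) = (y**2 + y*y) - 1 = (y**2 + y**2) - 1 = 2*y**2 - 1 = -1 + 2*y**2)
o(Y) = 449/Y (o(Y) = (-1 + 2*15**2)/Y = (-1 + 2*225)/Y = (-1 + 450)/Y = 449/Y)
K = 1344
o(22)/(-6228) + K/G(197) = (449/22)/(-6228) + 1344/(-128 + 197) = (449*(1/22))*(-1/6228) + 1344/69 = (449/22)*(-1/6228) + 1344*(1/69) = -449/137016 + 448/23 = 61372841/3151368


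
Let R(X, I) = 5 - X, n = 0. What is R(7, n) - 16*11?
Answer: -178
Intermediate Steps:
R(7, n) - 16*11 = (5 - 1*7) - 16*11 = (5 - 7) - 176 = -2 - 176 = -178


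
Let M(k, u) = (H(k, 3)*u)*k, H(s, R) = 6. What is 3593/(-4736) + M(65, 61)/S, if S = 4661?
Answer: 95922467/22074496 ≈ 4.3454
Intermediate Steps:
M(k, u) = 6*k*u (M(k, u) = (6*u)*k = 6*k*u)
3593/(-4736) + M(65, 61)/S = 3593/(-4736) + (6*65*61)/4661 = 3593*(-1/4736) + 23790*(1/4661) = -3593/4736 + 23790/4661 = 95922467/22074496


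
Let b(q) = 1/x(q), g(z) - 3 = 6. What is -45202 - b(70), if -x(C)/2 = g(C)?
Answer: -813635/18 ≈ -45202.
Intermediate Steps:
g(z) = 9 (g(z) = 3 + 6 = 9)
x(C) = -18 (x(C) = -2*9 = -18)
b(q) = -1/18 (b(q) = 1/(-18) = -1/18)
-45202 - b(70) = -45202 - 1*(-1/18) = -45202 + 1/18 = -813635/18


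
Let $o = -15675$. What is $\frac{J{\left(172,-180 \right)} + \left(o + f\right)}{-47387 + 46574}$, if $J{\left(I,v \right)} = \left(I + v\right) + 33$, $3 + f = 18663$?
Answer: $- \frac{3010}{813} \approx -3.7023$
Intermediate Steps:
$f = 18660$ ($f = -3 + 18663 = 18660$)
$J{\left(I,v \right)} = 33 + I + v$
$\frac{J{\left(172,-180 \right)} + \left(o + f\right)}{-47387 + 46574} = \frac{\left(33 + 172 - 180\right) + \left(-15675 + 18660\right)}{-47387 + 46574} = \frac{25 + 2985}{-813} = 3010 \left(- \frac{1}{813}\right) = - \frac{3010}{813}$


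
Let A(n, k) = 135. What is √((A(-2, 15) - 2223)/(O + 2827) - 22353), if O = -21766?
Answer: I*√890851375209/6313 ≈ 149.51*I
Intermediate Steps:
√((A(-2, 15) - 2223)/(O + 2827) - 22353) = √((135 - 2223)/(-21766 + 2827) - 22353) = √(-2088/(-18939) - 22353) = √(-2088*(-1/18939) - 22353) = √(696/6313 - 22353) = √(-141113793/6313) = I*√890851375209/6313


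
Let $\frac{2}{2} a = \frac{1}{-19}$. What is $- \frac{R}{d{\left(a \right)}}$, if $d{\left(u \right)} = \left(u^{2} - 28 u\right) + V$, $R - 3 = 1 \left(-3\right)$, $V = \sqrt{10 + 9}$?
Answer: $0$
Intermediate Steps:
$a = - \frac{1}{19}$ ($a = \frac{1}{-19} = - \frac{1}{19} \approx -0.052632$)
$V = \sqrt{19} \approx 4.3589$
$R = 0$ ($R = 3 + 1 \left(-3\right) = 3 - 3 = 0$)
$d{\left(u \right)} = \sqrt{19} + u^{2} - 28 u$ ($d{\left(u \right)} = \left(u^{2} - 28 u\right) + \sqrt{19} = \sqrt{19} + u^{2} - 28 u$)
$- \frac{R}{d{\left(a \right)}} = - \frac{0}{\sqrt{19} + \left(- \frac{1}{19}\right)^{2} - - \frac{28}{19}} = - \frac{0}{\sqrt{19} + \frac{1}{361} + \frac{28}{19}} = - \frac{0}{\frac{533}{361} + \sqrt{19}} = \left(-1\right) 0 = 0$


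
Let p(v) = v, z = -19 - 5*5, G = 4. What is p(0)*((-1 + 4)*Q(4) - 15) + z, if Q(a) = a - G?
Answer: -44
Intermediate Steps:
Q(a) = -4 + a (Q(a) = a - 1*4 = a - 4 = -4 + a)
z = -44 (z = -19 - 25 = -44)
p(0)*((-1 + 4)*Q(4) - 15) + z = 0*((-1 + 4)*(-4 + 4) - 15) - 44 = 0*(3*0 - 15) - 44 = 0*(0 - 15) - 44 = 0*(-15) - 44 = 0 - 44 = -44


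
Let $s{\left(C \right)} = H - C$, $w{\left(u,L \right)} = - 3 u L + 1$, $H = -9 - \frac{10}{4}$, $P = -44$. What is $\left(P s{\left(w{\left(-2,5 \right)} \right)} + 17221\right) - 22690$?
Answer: $-3599$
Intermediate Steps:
$H = - \frac{23}{2}$ ($H = -9 - 10 \cdot \frac{1}{4} = -9 - \frac{5}{2} = - \frac{23}{2} \approx -11.5$)
$w{\left(u,L \right)} = 1 - 3 L u$ ($w{\left(u,L \right)} = - 3 L u + 1 = 1 - 3 L u$)
$s{\left(C \right)} = - \frac{23}{2} - C$
$\left(P s{\left(w{\left(-2,5 \right)} \right)} + 17221\right) - 22690 = \left(- 44 \left(- \frac{23}{2} - \left(1 - 15 \left(-2\right)\right)\right) + 17221\right) - 22690 = \left(- 44 \left(- \frac{23}{2} - \left(1 + 30\right)\right) + 17221\right) - 22690 = \left(- 44 \left(- \frac{23}{2} - 31\right) + 17221\right) - 22690 = \left(\left(-44\right) \left(- \frac{85}{2}\right) + 17221\right) - 22690 = \left(1870 + 17221\right) - 22690 = 19091 - 22690 = -3599$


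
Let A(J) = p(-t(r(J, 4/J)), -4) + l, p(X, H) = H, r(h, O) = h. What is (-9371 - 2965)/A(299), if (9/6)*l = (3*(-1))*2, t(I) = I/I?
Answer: 1542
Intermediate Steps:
t(I) = 1
l = -4 (l = 2*((3*(-1))*2)/3 = 2*(-3*2)/3 = (⅔)*(-6) = -4)
A(J) = -8 (A(J) = -4 - 4 = -8)
(-9371 - 2965)/A(299) = (-9371 - 2965)/(-8) = -12336*(-⅛) = 1542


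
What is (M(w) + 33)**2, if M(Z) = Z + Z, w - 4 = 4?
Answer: 2401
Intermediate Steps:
w = 8 (w = 4 + 4 = 8)
M(Z) = 2*Z
(M(w) + 33)**2 = (2*8 + 33)**2 = (16 + 33)**2 = 49**2 = 2401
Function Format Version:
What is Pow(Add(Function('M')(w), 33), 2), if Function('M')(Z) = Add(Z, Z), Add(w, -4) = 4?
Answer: 2401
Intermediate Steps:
w = 8 (w = Add(4, 4) = 8)
Function('M')(Z) = Mul(2, Z)
Pow(Add(Function('M')(w), 33), 2) = Pow(Add(Mul(2, 8), 33), 2) = Pow(Add(16, 33), 2) = Pow(49, 2) = 2401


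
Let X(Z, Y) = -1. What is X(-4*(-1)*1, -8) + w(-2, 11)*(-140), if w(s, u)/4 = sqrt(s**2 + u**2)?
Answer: -1 - 2800*sqrt(5) ≈ -6262.0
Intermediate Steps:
w(s, u) = 4*sqrt(s**2 + u**2)
X(-4*(-1)*1, -8) + w(-2, 11)*(-140) = -1 + (4*sqrt((-2)**2 + 11**2))*(-140) = -1 + (4*sqrt(4 + 121))*(-140) = -1 + (4*sqrt(125))*(-140) = -1 + (4*(5*sqrt(5)))*(-140) = -1 + (20*sqrt(5))*(-140) = -1 - 2800*sqrt(5)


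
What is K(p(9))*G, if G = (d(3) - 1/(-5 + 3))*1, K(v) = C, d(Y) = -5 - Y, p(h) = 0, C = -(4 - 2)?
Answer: 15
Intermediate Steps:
C = -2 (C = -1*2 = -2)
K(v) = -2
G = -15/2 (G = ((-5 - 1*3) - 1/(-5 + 3))*1 = ((-5 - 3) - 1/(-2))*1 = (-8 - 1*(-½))*1 = (-8 + ½)*1 = -15/2*1 = -15/2 ≈ -7.5000)
K(p(9))*G = -2*(-15/2) = 15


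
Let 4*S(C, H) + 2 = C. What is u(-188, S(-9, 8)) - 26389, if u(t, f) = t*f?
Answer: -25872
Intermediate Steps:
S(C, H) = -½ + C/4
u(t, f) = f*t
u(-188, S(-9, 8)) - 26389 = (-½ + (¼)*(-9))*(-188) - 26389 = (-½ - 9/4)*(-188) - 26389 = -11/4*(-188) - 26389 = 517 - 26389 = -25872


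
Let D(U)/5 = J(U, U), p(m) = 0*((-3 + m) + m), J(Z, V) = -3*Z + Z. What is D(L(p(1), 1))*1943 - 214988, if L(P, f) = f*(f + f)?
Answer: -253848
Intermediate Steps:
J(Z, V) = -2*Z
p(m) = 0 (p(m) = 0*(-3 + 2*m) = 0)
L(P, f) = 2*f**2 (L(P, f) = f*(2*f) = 2*f**2)
D(U) = -10*U (D(U) = 5*(-2*U) = -10*U)
D(L(p(1), 1))*1943 - 214988 = -20*1**2*1943 - 214988 = -20*1943 - 214988 = -38860 - 214988 = -253848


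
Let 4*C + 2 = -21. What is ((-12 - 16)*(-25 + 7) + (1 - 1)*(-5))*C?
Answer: -2898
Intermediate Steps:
C = -23/4 (C = -½ + (¼)*(-21) = -½ - 21/4 = -23/4 ≈ -5.7500)
((-12 - 16)*(-25 + 7) + (1 - 1)*(-5))*C = ((-12 - 16)*(-25 + 7) + (1 - 1)*(-5))*(-23/4) = (-28*(-18) + 0*(-5))*(-23/4) = (504 + 0)*(-23/4) = 504*(-23/4) = -2898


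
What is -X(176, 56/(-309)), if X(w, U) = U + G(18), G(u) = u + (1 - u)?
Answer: -253/309 ≈ -0.81877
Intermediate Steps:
G(u) = 1
X(w, U) = 1 + U (X(w, U) = U + 1 = 1 + U)
-X(176, 56/(-309)) = -(1 + 56/(-309)) = -(1 + 56*(-1/309)) = -(1 - 56/309) = -1*253/309 = -253/309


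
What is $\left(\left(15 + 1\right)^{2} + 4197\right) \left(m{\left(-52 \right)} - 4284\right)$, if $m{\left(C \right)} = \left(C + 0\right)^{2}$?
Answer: $-7035740$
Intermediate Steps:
$m{\left(C \right)} = C^{2}$
$\left(\left(15 + 1\right)^{2} + 4197\right) \left(m{\left(-52 \right)} - 4284\right) = \left(\left(15 + 1\right)^{2} + 4197\right) \left(\left(-52\right)^{2} - 4284\right) = \left(16^{2} + 4197\right) \left(2704 - 4284\right) = \left(256 + 4197\right) \left(-1580\right) = 4453 \left(-1580\right) = -7035740$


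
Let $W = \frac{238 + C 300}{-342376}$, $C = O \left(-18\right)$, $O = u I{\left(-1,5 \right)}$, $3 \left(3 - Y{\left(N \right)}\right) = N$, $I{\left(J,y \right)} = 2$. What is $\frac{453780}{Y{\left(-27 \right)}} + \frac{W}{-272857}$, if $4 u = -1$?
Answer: $\frac{135871750403693}{3593064932} \approx 37815.0$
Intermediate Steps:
$u = - \frac{1}{4}$ ($u = \frac{1}{4} \left(-1\right) = - \frac{1}{4} \approx -0.25$)
$Y{\left(N \right)} = 3 - \frac{N}{3}$
$O = - \frac{1}{2}$ ($O = \left(- \frac{1}{4}\right) 2 = - \frac{1}{2} \approx -0.5$)
$C = 9$ ($C = \left(- \frac{1}{2}\right) \left(-18\right) = 9$)
$W = - \frac{1469}{171188}$ ($W = \frac{238 + 9 \cdot 300}{-342376} = \left(238 + 2700\right) \left(- \frac{1}{342376}\right) = 2938 \left(- \frac{1}{342376}\right) = - \frac{1469}{171188} \approx -0.0085812$)
$\frac{453780}{Y{\left(-27 \right)}} + \frac{W}{-272857} = \frac{453780}{3 - -9} - \frac{1469}{171188 \left(-272857\right)} = \frac{453780}{3 + 9} - - \frac{113}{3593064932} = \frac{453780}{12} + \frac{113}{3593064932} = 453780 \cdot \frac{1}{12} + \frac{113}{3593064932} = 37815 + \frac{113}{3593064932} = \frac{135871750403693}{3593064932}$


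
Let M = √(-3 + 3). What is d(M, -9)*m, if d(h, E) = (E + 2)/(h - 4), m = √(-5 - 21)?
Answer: 7*I*√26/4 ≈ 8.9233*I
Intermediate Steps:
M = 0 (M = √0 = 0)
m = I*√26 (m = √(-26) = I*√26 ≈ 5.099*I)
d(h, E) = (2 + E)/(-4 + h)
d(M, -9)*m = ((2 - 9)/(-4 + 0))*(I*√26) = (-7/(-4))*(I*√26) = (-¼*(-7))*(I*√26) = 7*(I*√26)/4 = 7*I*√26/4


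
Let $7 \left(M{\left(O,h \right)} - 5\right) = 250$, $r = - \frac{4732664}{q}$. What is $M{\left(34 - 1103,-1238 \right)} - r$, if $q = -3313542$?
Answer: $\frac{455615411}{11597397} \approx 39.286$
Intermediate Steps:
$r = \frac{2366332}{1656771}$ ($r = - \frac{4732664}{-3313542} = \left(-4732664\right) \left(- \frac{1}{3313542}\right) = \frac{2366332}{1656771} \approx 1.4283$)
$M{\left(O,h \right)} = \frac{285}{7}$ ($M{\left(O,h \right)} = 5 + \frac{1}{7} \cdot 250 = 5 + \frac{250}{7} = \frac{285}{7}$)
$M{\left(34 - 1103,-1238 \right)} - r = \frac{285}{7} - \frac{2366332}{1656771} = \frac{455615411}{11597397}$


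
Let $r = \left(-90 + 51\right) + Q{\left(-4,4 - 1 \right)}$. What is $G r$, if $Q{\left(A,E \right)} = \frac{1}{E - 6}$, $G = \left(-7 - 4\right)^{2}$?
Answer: $- \frac{14278}{3} \approx -4759.3$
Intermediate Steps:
$G = 121$ ($G = \left(-11\right)^{2} = 121$)
$Q{\left(A,E \right)} = \frac{1}{-6 + E}$
$r = - \frac{118}{3}$ ($r = \left(-90 + 51\right) + \frac{1}{-6 + \left(4 - 1\right)} = -39 + \frac{1}{-6 + \left(4 - 1\right)} = -39 + \frac{1}{-6 + 3} = -39 + \frac{1}{-3} = -39 - \frac{1}{3} = - \frac{118}{3} \approx -39.333$)
$G r = 121 \left(- \frac{118}{3}\right) = - \frac{14278}{3}$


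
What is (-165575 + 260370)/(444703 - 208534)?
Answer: 94795/236169 ≈ 0.40139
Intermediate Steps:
(-165575 + 260370)/(444703 - 208534) = 94795/236169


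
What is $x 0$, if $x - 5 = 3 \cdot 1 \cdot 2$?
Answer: $0$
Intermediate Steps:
$x = 11$ ($x = 5 + 3 \cdot 1 \cdot 2 = 5 + 3 \cdot 2 = 5 + 6 = 11$)
$x 0 = 11 \cdot 0 = 0$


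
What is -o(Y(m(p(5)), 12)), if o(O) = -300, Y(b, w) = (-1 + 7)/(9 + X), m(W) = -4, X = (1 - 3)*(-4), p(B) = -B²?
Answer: 300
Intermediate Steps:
X = 8 (X = -2*(-4) = 8)
Y(b, w) = 6/17 (Y(b, w) = (-1 + 7)/(9 + 8) = 6/17)
-o(Y(m(p(5)), 12)) = -1*(-300) = 300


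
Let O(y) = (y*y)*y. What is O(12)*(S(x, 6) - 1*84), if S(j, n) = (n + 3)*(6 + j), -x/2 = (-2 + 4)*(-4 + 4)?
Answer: -51840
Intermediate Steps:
O(y) = y³ (O(y) = y²*y = y³)
x = 0 (x = -2*(-2 + 4)*(-4 + 4) = -4*0 = -2*0 = 0)
S(j, n) = (3 + n)*(6 + j)
O(12)*(S(x, 6) - 1*84) = 12³*((18 + 3*0 + 6*6 + 0*6) - 1*84) = 1728*((18 + 0 + 36 + 0) - 84) = 1728*(54 - 84) = 1728*(-30) = -51840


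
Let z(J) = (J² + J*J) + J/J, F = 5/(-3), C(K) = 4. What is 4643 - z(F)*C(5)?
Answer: 41551/9 ≈ 4616.8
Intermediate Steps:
F = -5/3 (F = 5*(-⅓) = -5/3 ≈ -1.6667)
z(J) = 1 + 2*J² (z(J) = (J² + J²) + 1 = 2*J² + 1 = 1 + 2*J²)
4643 - z(F)*C(5) = 4643 - (1 + 2*(-5/3)²)*4 = 4643 - (1 + 2*(25/9))*4 = 4643 - (1 + 50/9)*4 = 4643 - (59/9)*4 = 4643 - 236/9 = 41551/9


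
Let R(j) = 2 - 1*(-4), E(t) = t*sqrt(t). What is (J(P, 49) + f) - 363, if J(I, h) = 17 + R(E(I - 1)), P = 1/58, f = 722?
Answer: 382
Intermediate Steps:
E(t) = t**(3/2)
R(j) = 6 (R(j) = 2 + 4 = 6)
P = 1/58 ≈ 0.017241
J(I, h) = 23 (J(I, h) = 17 + 6 = 23)
(J(P, 49) + f) - 363 = (23 + 722) - 363 = 745 - 363 = 382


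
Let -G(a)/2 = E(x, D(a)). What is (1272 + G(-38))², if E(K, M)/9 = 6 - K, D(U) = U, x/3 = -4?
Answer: 898704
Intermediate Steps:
x = -12 (x = 3*(-4) = -12)
E(K, M) = 54 - 9*K (E(K, M) = 9*(6 - K) = 54 - 9*K)
G(a) = -324 (G(a) = -2*(54 - 9*(-12)) = -2*(54 + 108) = -2*162 = -324)
(1272 + G(-38))² = (1272 - 324)² = 948² = 898704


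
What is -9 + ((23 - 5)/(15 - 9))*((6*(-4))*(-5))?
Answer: 351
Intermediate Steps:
-9 + ((23 - 5)/(15 - 9))*((6*(-4))*(-5)) = -9 + (18/6)*(-24*(-5)) = -9 + (18*(⅙))*120 = -9 + 3*120 = -9 + 360 = 351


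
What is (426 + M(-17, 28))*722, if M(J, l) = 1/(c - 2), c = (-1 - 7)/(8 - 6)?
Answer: 922355/3 ≈ 3.0745e+5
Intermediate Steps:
c = -4 (c = -8/2 = -8*1/2 = -4)
M(J, l) = -1/6 (M(J, l) = 1/(-4 - 2) = 1/(-6) = -1/6)
(426 + M(-17, 28))*722 = (426 - 1/6)*722 = (2555/6)*722 = 922355/3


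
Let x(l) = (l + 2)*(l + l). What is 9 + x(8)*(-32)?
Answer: -5111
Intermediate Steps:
x(l) = 2*l*(2 + l) (x(l) = (2 + l)*(2*l) = 2*l*(2 + l))
9 + x(8)*(-32) = 9 + (2*8*(2 + 8))*(-32) = 9 + (2*8*10)*(-32) = 9 + 160*(-32) = 9 - 5120 = -5111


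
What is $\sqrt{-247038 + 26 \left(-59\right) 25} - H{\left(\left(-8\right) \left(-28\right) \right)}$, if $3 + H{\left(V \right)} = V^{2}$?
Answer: $-50173 + 2 i \sqrt{71347} \approx -50173.0 + 534.22 i$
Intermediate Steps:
$H{\left(V \right)} = -3 + V^{2}$
$\sqrt{-247038 + 26 \left(-59\right) 25} - H{\left(\left(-8\right) \left(-28\right) \right)} = \sqrt{-247038 + 26 \left(-59\right) 25} - \left(-3 + \left(\left(-8\right) \left(-28\right)\right)^{2}\right) = \sqrt{-247038 - 38350} - \left(-3 + 224^{2}\right) = \sqrt{-247038 - 38350} - \left(-3 + 50176\right) = \sqrt{-285388} - 50173 = 2 i \sqrt{71347} - 50173 = -50173 + 2 i \sqrt{71347}$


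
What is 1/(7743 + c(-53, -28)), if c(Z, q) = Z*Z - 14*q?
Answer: 1/10944 ≈ 9.1374e-5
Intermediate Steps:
c(Z, q) = Z² - 14*q
1/(7743 + c(-53, -28)) = 1/(7743 + ((-53)² - 14*(-28))) = 1/(7743 + (2809 + 392)) = 1/(7743 + 3201) = 1/10944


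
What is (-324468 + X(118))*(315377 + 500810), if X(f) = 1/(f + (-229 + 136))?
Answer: -6620663271713/25 ≈ -2.6483e+11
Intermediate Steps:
X(f) = 1/(-93 + f) (X(f) = 1/(f - 93) = 1/(-93 + f))
(-324468 + X(118))*(315377 + 500810) = (-324468 + 1/(-93 + 118))*(315377 + 500810) = (-324468 + 1/25)*816187 = -8111699/25*816187 = -6620663271713/25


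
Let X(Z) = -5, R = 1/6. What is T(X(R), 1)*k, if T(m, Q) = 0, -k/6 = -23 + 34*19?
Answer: 0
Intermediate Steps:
R = ⅙ (R = 1*(⅙) = ⅙ ≈ 0.16667)
k = -3738 (k = -6*(-23 + 34*19) = -6*(-23 + 646) = -6*623 = -3738)
T(X(R), 1)*k = 0*(-3738) = 0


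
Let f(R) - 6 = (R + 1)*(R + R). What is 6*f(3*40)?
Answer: 174276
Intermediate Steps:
f(R) = 6 + 2*R*(1 + R) (f(R) = 6 + (R + 1)*(R + R) = 6 + (1 + R)*(2*R) = 6 + 2*R*(1 + R))
6*f(3*40) = 6*(6 + 2*(3*40) + 2*(3*40)**2) = 6*(6 + 2*120 + 2*120**2) = 6*(6 + 240 + 2*14400) = 6*(6 + 240 + 28800) = 6*29046 = 174276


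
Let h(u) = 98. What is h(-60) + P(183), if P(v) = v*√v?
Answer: 98 + 183*√183 ≈ 2573.6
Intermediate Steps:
P(v) = v^(3/2)
h(-60) + P(183) = 98 + 183^(3/2) = 98 + 183*√183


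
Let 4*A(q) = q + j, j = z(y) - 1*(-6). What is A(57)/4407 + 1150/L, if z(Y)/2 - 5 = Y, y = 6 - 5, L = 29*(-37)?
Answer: -6730575/6304948 ≈ -1.0675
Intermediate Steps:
L = -1073
y = 1
z(Y) = 10 + 2*Y
j = 18 (j = (10 + 2*1) - 1*(-6) = (10 + 2) + 6 = 12 + 6 = 18)
A(q) = 9/2 + q/4 (A(q) = (q + 18)/4 = (18 + q)/4 = 9/2 + q/4)
A(57)/4407 + 1150/L = (9/2 + (¼)*57)/4407 + 1150/(-1073) = (9/2 + 57/4)*(1/4407) + 1150*(-1/1073) = (75/4)*(1/4407) - 1150/1073 = 25/5876 - 1150/1073 = -6730575/6304948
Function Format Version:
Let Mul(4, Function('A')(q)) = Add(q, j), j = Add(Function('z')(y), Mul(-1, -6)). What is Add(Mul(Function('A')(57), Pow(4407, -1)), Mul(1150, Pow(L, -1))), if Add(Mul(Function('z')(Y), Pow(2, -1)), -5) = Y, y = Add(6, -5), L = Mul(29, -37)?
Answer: Rational(-6730575, 6304948) ≈ -1.0675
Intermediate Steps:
L = -1073
y = 1
Function('z')(Y) = Add(10, Mul(2, Y))
j = 18 (j = Add(Add(10, Mul(2, 1)), Mul(-1, -6)) = Add(Add(10, 2), 6) = Add(12, 6) = 18)
Function('A')(q) = Add(Rational(9, 2), Mul(Rational(1, 4), q)) (Function('A')(q) = Mul(Rational(1, 4), Add(q, 18)) = Mul(Rational(1, 4), Add(18, q)) = Add(Rational(9, 2), Mul(Rational(1, 4), q)))
Add(Mul(Function('A')(57), Pow(4407, -1)), Mul(1150, Pow(L, -1))) = Add(Mul(Add(Rational(9, 2), Mul(Rational(1, 4), 57)), Pow(4407, -1)), Mul(1150, Pow(-1073, -1))) = Add(Mul(Add(Rational(9, 2), Rational(57, 4)), Rational(1, 4407)), Mul(1150, Rational(-1, 1073))) = Add(Mul(Rational(75, 4), Rational(1, 4407)), Rational(-1150, 1073)) = Add(Rational(25, 5876), Rational(-1150, 1073)) = Rational(-6730575, 6304948)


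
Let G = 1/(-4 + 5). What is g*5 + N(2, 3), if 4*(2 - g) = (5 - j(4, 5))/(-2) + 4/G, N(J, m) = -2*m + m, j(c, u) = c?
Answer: 21/8 ≈ 2.6250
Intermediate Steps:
N(J, m) = -m
G = 1 (G = 1/1 = 1)
g = 9/8 (g = 2 - ((5 - 1*4)/(-2) + 4/1)/4 = 2 - ((5 - 4)*(-1/2) + 4*1)/4 = 2 - (1*(-1/2) + 4)/4 = 2 - (-1/2 + 4)/4 = 2 - 1/4*7/2 = 2 - 7/8 = 9/8 ≈ 1.1250)
g*5 + N(2, 3) = (9/8)*5 - 1*3 = 45/8 - 3 = 21/8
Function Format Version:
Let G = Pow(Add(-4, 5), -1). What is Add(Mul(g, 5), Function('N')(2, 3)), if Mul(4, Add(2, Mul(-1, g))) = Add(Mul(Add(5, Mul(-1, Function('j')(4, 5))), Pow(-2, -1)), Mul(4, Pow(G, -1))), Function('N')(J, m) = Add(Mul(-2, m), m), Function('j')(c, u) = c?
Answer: Rational(21, 8) ≈ 2.6250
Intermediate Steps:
Function('N')(J, m) = Mul(-1, m)
G = 1 (G = Pow(1, -1) = 1)
g = Rational(9, 8) (g = Add(2, Mul(Rational(-1, 4), Add(Mul(Add(5, Mul(-1, 4)), Pow(-2, -1)), Mul(4, Pow(1, -1))))) = Add(2, Mul(Rational(-1, 4), Add(Mul(Add(5, -4), Rational(-1, 2)), Mul(4, 1)))) = Add(2, Mul(Rational(-1, 4), Add(Mul(1, Rational(-1, 2)), 4))) = Add(2, Mul(Rational(-1, 4), Add(Rational(-1, 2), 4))) = Add(2, Mul(Rational(-1, 4), Rational(7, 2))) = Add(2, Rational(-7, 8)) = Rational(9, 8) ≈ 1.1250)
Add(Mul(g, 5), Function('N')(2, 3)) = Add(Mul(Rational(9, 8), 5), Mul(-1, 3)) = Add(Rational(45, 8), -3) = Rational(21, 8)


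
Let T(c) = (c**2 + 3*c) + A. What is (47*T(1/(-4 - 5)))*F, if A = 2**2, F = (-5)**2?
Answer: 350150/81 ≈ 4322.8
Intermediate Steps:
F = 25
A = 4
T(c) = 4 + c**2 + 3*c (T(c) = (c**2 + 3*c) + 4 = 4 + c**2 + 3*c)
(47*T(1/(-4 - 5)))*F = (47*(4 + (1/(-4 - 5))**2 + 3/(-4 - 5)))*25 = (47*(4 + (1/(-9))**2 + 3/(-9)))*25 = (47*(4 + (-1/9)**2 + 3*(-1/9)))*25 = (47*(4 + 1/81 - 1/3))*25 = (47*(298/81))*25 = (14006/81)*25 = 350150/81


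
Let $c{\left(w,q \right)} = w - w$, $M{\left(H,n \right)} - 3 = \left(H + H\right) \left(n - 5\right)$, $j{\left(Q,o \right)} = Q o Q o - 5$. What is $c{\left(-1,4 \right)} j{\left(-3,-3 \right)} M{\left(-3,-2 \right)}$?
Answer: $0$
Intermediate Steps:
$j{\left(Q,o \right)} = -5 + Q^{2} o^{2}$ ($j{\left(Q,o \right)} = o Q^{2} o - 5 = Q^{2} o^{2} - 5 = -5 + Q^{2} o^{2}$)
$M{\left(H,n \right)} = 3 + 2 H \left(-5 + n\right)$ ($M{\left(H,n \right)} = 3 + \left(H + H\right) \left(n - 5\right) = 3 + 2 H \left(-5 + n\right)$)
$c{\left(w,q \right)} = 0$
$c{\left(-1,4 \right)} j{\left(-3,-3 \right)} M{\left(-3,-2 \right)} = 0 \left(-5 + \left(-3\right)^{2} \left(-3\right)^{2}\right) \left(3 - -30 + 2 \left(-3\right) \left(-2\right)\right) = 0 \left(-5 + 9 \cdot 9\right) \left(3 + 30 + 12\right) = 0 \left(-5 + 81\right) 45 = 0 \cdot 76 \cdot 45 = 0 \cdot 45 = 0$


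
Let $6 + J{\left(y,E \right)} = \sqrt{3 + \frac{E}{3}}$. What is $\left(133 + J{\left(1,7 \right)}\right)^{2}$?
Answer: $\frac{48403}{3} + \frac{1016 \sqrt{3}}{3} \approx 16721.0$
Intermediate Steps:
$J{\left(y,E \right)} = -6 + \sqrt{3 + \frac{E}{3}}$
$\left(133 + J{\left(1,7 \right)}\right)^{2} = \left(133 - \left(6 - \frac{\sqrt{27 + 3 \cdot 7}}{3}\right)\right)^{2} = \left(133 - \left(6 - \frac{\sqrt{27 + 21}}{3}\right)\right)^{2} = \left(133 - \left(6 - \frac{\sqrt{48}}{3}\right)\right)^{2} = \left(133 - \left(6 - \frac{4 \sqrt{3}}{3}\right)\right)^{2} = \left(127 + \frac{4 \sqrt{3}}{3}\right)^{2}$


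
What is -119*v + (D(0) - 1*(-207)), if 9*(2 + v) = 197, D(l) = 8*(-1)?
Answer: -19510/9 ≈ -2167.8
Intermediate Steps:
D(l) = -8
v = 179/9 (v = -2 + (⅑)*197 = -2 + 197/9 = 179/9 ≈ 19.889)
-119*v + (D(0) - 1*(-207)) = -119*179/9 + (-8 - 1*(-207)) = -21301/9 + (-8 + 207) = -21301/9 + 199 = -19510/9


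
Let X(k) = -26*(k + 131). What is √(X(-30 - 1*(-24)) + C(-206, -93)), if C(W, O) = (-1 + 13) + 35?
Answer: I*√3203 ≈ 56.595*I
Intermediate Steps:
X(k) = -3406 - 26*k (X(k) = -26*(131 + k) = -3406 - 26*k)
C(W, O) = 47 (C(W, O) = 12 + 35 = 47)
√(X(-30 - 1*(-24)) + C(-206, -93)) = √((-3406 - 26*(-30 - 1*(-24))) + 47) = √((-3406 - 26*(-30 + 24)) + 47) = √((-3406 - 26*(-6)) + 47) = √((-3406 + 156) + 47) = √(-3250 + 47) = √(-3203) = I*√3203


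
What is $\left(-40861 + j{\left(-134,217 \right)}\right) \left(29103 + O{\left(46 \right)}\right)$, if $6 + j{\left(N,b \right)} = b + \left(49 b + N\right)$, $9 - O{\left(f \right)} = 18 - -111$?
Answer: $-873866433$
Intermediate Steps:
$O{\left(f \right)} = -120$ ($O{\left(f \right)} = 9 - \left(18 - -111\right) = 9 - \left(18 + 111\right) = 9 - 129 = -120$)
$j{\left(N,b \right)} = -6 + N + 50 b$ ($j{\left(N,b \right)} = -6 + \left(b + \left(49 b + N\right)\right) = -6 + \left(b + \left(N + 49 b\right)\right) = -6 + \left(N + 50 b\right) = -6 + N + 50 b$)
$\left(-40861 + j{\left(-134,217 \right)}\right) \left(29103 + O{\left(46 \right)}\right) = \left(-40861 - -10710\right) \left(29103 - 120\right) = \left(-40861 - -10710\right) 28983 = \left(-40861 + 10710\right) 28983 = \left(-30151\right) 28983 = -873866433$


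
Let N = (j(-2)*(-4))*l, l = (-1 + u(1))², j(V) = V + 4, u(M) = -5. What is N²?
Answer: 82944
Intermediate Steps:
j(V) = 4 + V
l = 36 (l = (-1 - 5)² = (-6)² = 36)
N = -288 (N = ((4 - 2)*(-4))*36 = (2*(-4))*36 = -8*36 = -288)
N² = (-288)² = 82944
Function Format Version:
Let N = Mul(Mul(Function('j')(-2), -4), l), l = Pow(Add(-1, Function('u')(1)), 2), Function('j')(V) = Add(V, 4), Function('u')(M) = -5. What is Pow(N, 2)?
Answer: 82944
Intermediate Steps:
Function('j')(V) = Add(4, V)
l = 36 (l = Pow(Add(-1, -5), 2) = Pow(-6, 2) = 36)
N = -288 (N = Mul(Mul(Add(4, -2), -4), 36) = Mul(Mul(2, -4), 36) = Mul(-8, 36) = -288)
Pow(N, 2) = Pow(-288, 2) = 82944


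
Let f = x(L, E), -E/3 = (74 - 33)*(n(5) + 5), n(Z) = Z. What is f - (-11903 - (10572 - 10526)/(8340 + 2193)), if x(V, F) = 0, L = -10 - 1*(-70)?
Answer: 125374345/10533 ≈ 11903.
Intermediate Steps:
L = 60 (L = -10 + 70 = 60)
E = -1230 (E = -3*(74 - 33)*(5 + 5) = -123*10 = -3*410 = -1230)
f = 0
f - (-11903 - (10572 - 10526)/(8340 + 2193)) = 0 - (-11903 - (10572 - 10526)/(8340 + 2193)) = 0 - (-11903 - 46/10533) = 0 - 1*(-125374345/10533) = 0 + 125374345/10533 = 125374345/10533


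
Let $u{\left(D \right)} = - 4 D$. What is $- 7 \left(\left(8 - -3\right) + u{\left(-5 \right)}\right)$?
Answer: $-217$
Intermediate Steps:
$- 7 \left(\left(8 - -3\right) + u{\left(-5 \right)}\right) = - 7 \left(\left(8 - -3\right) - -20\right) = - 7 \left(\left(8 + 3\right) + 20\right) = - 7 \left(11 + 20\right) = \left(-7\right) 31 = -217$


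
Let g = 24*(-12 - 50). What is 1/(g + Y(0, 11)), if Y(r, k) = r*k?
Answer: -1/1488 ≈ -0.00067204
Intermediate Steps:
Y(r, k) = k*r
g = -1488 (g = 24*(-62) = -1488)
1/(g + Y(0, 11)) = 1/(-1488 + 11*0) = 1/(-1488 + 0) = 1/(-1488) = -1/1488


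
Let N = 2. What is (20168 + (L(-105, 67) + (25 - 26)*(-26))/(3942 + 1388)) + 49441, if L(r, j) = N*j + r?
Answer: 74203205/1066 ≈ 69609.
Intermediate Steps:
L(r, j) = r + 2*j (L(r, j) = 2*j + r = r + 2*j)
(20168 + (L(-105, 67) + (25 - 26)*(-26))/(3942 + 1388)) + 49441 = (20168 + ((-105 + 2*67) + (25 - 26)*(-26))/(3942 + 1388)) + 49441 = (20168 + ((-105 + 134) - 1*(-26))/5330) + 49441 = (20168 + (29 + 26)*(1/5330)) + 49441 = (20168 + 55*(1/5330)) + 49441 = (20168 + 11/1066) + 49441 = 21499099/1066 + 49441 = 74203205/1066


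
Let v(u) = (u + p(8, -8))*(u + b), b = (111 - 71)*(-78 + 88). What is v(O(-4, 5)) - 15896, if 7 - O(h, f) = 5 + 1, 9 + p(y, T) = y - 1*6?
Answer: -18302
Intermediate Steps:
p(y, T) = -15 + y (p(y, T) = -9 + (y - 1*6) = -9 + (y - 6) = -9 + (-6 + y) = -15 + y)
b = 400 (b = 40*10 = 400)
O(h, f) = 1 (O(h, f) = 7 - (5 + 1) = 7 - 1*6 = 7 - 6 = 1)
v(u) = (-7 + u)*(400 + u) (v(u) = (u + (-15 + 8))*(u + 400) = (u - 7)*(400 + u) = (-7 + u)*(400 + u))
v(O(-4, 5)) - 15896 = (-2800 + 1² + 393*1) - 15896 = (-2800 + 1 + 393) - 15896 = -2406 - 15896 = -18302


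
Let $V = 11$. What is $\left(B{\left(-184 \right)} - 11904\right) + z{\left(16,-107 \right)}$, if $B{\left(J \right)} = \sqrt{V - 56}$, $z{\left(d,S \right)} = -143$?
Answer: $-12047 + 3 i \sqrt{5} \approx -12047.0 + 6.7082 i$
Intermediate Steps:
$B{\left(J \right)} = 3 i \sqrt{5}$ ($B{\left(J \right)} = \sqrt{11 - 56} = \sqrt{-45} = 3 i \sqrt{5}$)
$\left(B{\left(-184 \right)} - 11904\right) + z{\left(16,-107 \right)} = \left(3 i \sqrt{5} - 11904\right) - 143 = \left(-11904 + 3 i \sqrt{5}\right) - 143 = -12047 + 3 i \sqrt{5}$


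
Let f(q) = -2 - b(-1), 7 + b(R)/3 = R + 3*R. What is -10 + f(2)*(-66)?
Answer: -2056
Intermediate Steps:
b(R) = -21 + 12*R (b(R) = -21 + 3*(R + 3*R) = -21 + 3*(4*R) = -21 + 12*R)
f(q) = 31 (f(q) = -2 - (-21 + 12*(-1)) = -2 - (-21 - 12) = -2 - 1*(-33) = -2 + 33 = 31)
-10 + f(2)*(-66) = -10 + 31*(-66) = -10 - 2046 = -2056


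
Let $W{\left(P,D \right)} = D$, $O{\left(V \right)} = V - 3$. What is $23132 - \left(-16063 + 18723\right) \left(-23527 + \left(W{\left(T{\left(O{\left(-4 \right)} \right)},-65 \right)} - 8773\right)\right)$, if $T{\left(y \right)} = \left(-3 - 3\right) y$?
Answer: $86114032$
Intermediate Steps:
$O{\left(V \right)} = -3 + V$ ($O{\left(V \right)} = V - 3 = -3 + V$)
$T{\left(y \right)} = - 6 y$
$23132 - \left(-16063 + 18723\right) \left(-23527 + \left(W{\left(T{\left(O{\left(-4 \right)} \right)},-65 \right)} - 8773\right)\right) = 23132 - \left(-16063 + 18723\right) \left(-23527 - 8838\right) = 23132 - 2660 \left(-23527 - 8838\right) = 23132 - 2660 \left(-32365\right) = 23132 - -86090900 = 23132 + 86090900 = 86114032$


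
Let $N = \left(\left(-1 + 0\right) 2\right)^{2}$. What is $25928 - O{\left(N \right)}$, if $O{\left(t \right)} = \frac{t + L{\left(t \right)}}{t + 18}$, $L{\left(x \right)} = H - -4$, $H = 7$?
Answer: $\frac{570401}{22} \approx 25927.0$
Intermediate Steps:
$N = 4$ ($N = \left(\left(-1\right) 2\right)^{2} = \left(-2\right)^{2} = 4$)
$L{\left(x \right)} = 11$ ($L{\left(x \right)} = 7 - -4 = 7 + 4 = 11$)
$O{\left(t \right)} = \frac{11 + t}{18 + t}$ ($O{\left(t \right)} = \frac{t + 11}{t + 18} = \frac{11 + t}{18 + t}$)
$25928 - O{\left(N \right)} = 25928 - \frac{11 + 4}{18 + 4} = 25928 - \frac{1}{22} \cdot 15 = 25928 - \frac{15}{22} = \frac{570401}{22}$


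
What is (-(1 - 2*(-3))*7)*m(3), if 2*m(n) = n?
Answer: -147/2 ≈ -73.500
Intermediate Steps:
m(n) = n/2
(-(1 - 2*(-3))*7)*m(3) = (-(1 - 2*(-3))*7)*((½)*3) = (-(1 + 6)*7)*(3/2) = (-1*7*7)*(3/2) = -7*7*(3/2) = -49*3/2 = -147/2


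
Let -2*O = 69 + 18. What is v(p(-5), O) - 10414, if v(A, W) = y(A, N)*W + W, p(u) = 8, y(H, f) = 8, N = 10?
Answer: -21611/2 ≈ -10806.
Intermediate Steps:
O = -87/2 (O = -(69 + 18)/2 = -1/2*87 = -87/2 ≈ -43.500)
v(A, W) = 9*W (v(A, W) = 8*W + W = 9*W)
v(p(-5), O) - 10414 = 9*(-87/2) - 10414 = -783/2 - 10414 = -21611/2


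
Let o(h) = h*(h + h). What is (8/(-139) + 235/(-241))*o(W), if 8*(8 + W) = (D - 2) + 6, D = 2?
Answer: -29092713/267992 ≈ -108.56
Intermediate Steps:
W = -29/4 (W = -8 + ((2 - 2) + 6)/8 = -8 + (0 + 6)/8 = -8 + (⅛)*6 = -8 + ¾ = -29/4 ≈ -7.2500)
o(h) = 2*h² (o(h) = h*(2*h) = 2*h²)
(8/(-139) + 235/(-241))*o(W) = (8/(-139) + 235/(-241))*(2*(-29/4)²) = (8*(-1/139) + 235*(-1/241))*(2*(841/16)) = (-8/139 - 235/241)*(841/8) = -34593/33499*841/8 = -29092713/267992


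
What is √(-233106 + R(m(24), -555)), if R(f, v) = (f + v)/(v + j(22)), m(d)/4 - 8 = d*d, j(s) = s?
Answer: I*√391856803/41 ≈ 482.81*I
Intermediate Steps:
m(d) = 32 + 4*d² (m(d) = 32 + 4*(d*d) = 32 + 4*d²)
R(f, v) = (f + v)/(22 + v) (R(f, v) = (f + v)/(v + 22) = (f + v)/(22 + v))
√(-233106 + R(m(24), -555)) = √(-233106 + ((32 + 4*24²) - 555)/(22 - 555)) = √(-233106 + ((32 + 4*576) - 555)/(-533)) = √(-233106 - ((32 + 2304) - 555)/533) = √(-233106 - (2336 - 555)/533) = √(-233106 - 1/533*1781) = √(-233106 - 137/41) = √(-9557483/41) = I*√391856803/41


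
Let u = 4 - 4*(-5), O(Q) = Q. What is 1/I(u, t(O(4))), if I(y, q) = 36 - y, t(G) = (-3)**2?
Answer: 1/12 ≈ 0.083333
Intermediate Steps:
u = 24 (u = 4 + 20 = 24)
t(G) = 9
1/I(u, t(O(4))) = 1/(36 - 1*24) = 1/(36 - 24) = 1/12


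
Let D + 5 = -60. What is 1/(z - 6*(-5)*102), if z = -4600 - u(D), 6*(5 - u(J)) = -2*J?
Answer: -3/4570 ≈ -0.00065645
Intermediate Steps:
D = -65 (D = -5 - 60 = -65)
u(J) = 5 + J/3 (u(J) = 5 - (-1)*J/3 = 5 + J/3)
z = -13750/3 (z = -4600 - (5 + (1/3)*(-65)) = -4600 - (5 - 65/3) = -4600 - 1*(-50/3) = -4600 + 50/3 = -13750/3 ≈ -4583.3)
1/(z - 6*(-5)*102) = 1/(-13750/3 - 6*(-5)*102) = 1/(-13750/3 + 30*102) = 1/(-13750/3 + 3060) = 1/(-4570/3) = -3/4570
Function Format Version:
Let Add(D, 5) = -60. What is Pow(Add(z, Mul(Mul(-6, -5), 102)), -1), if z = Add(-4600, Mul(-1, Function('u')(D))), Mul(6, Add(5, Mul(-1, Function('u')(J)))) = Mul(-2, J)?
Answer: Rational(-3, 4570) ≈ -0.00065645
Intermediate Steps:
D = -65 (D = Add(-5, -60) = -65)
Function('u')(J) = Add(5, Mul(Rational(1, 3), J)) (Function('u')(J) = Add(5, Mul(Rational(-1, 6), Mul(-2, J))) = Add(5, Mul(Rational(1, 3), J)))
z = Rational(-13750, 3) (z = Add(-4600, Mul(-1, Add(5, Mul(Rational(1, 3), -65)))) = Add(-4600, Mul(-1, Add(5, Rational(-65, 3)))) = Add(-4600, Mul(-1, Rational(-50, 3))) = Add(-4600, Rational(50, 3)) = Rational(-13750, 3) ≈ -4583.3)
Pow(Add(z, Mul(Mul(-6, -5), 102)), -1) = Pow(Add(Rational(-13750, 3), Mul(Mul(-6, -5), 102)), -1) = Pow(Add(Rational(-13750, 3), Mul(30, 102)), -1) = Pow(Add(Rational(-13750, 3), 3060), -1) = Pow(Rational(-4570, 3), -1) = Rational(-3, 4570)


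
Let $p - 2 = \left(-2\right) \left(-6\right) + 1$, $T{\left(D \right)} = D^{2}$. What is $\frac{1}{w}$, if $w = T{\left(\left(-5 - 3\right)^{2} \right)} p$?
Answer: $\frac{1}{61440} \approx 1.6276 \cdot 10^{-5}$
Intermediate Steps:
$p = 15$ ($p = 2 + \left(\left(-2\right) \left(-6\right) + 1\right) = 2 + \left(12 + 1\right) = 2 + 13 = 15$)
$w = 61440$ ($w = \left(\left(-5 - 3\right)^{2}\right)^{2} \cdot 15 = \left(\left(-8\right)^{2}\right)^{2} \cdot 15 = 64^{2} \cdot 15 = 4096 \cdot 15 = 61440$)
$\frac{1}{w} = \frac{1}{61440}$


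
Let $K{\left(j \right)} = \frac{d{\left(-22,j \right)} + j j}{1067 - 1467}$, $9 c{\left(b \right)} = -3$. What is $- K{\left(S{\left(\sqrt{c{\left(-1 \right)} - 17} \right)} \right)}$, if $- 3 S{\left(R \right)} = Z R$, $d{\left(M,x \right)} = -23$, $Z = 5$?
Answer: $- \frac{1921}{10800} \approx -0.17787$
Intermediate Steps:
$c{\left(b \right)} = - \frac{1}{3}$ ($c{\left(b \right)} = \frac{1}{9} \left(-3\right) = - \frac{1}{3}$)
$S{\left(R \right)} = - \frac{5 R}{3}$
$K{\left(j \right)} = \frac{23}{400} - \frac{j^{2}}{400}$ ($K{\left(j \right)} = \frac{-23 + j j}{1067 - 1467} = \frac{-23 + j^{2}}{-400} = \left(-23 + j^{2}\right) \left(- \frac{1}{400}\right) = \frac{23}{400} - \frac{j^{2}}{400}$)
$- K{\left(S{\left(\sqrt{c{\left(-1 \right)} - 17} \right)} \right)} = - (\frac{23}{400} - \frac{\left(- \frac{5 \sqrt{- \frac{1}{3} - 17}}{3}\right)^{2}}{400}) = - (\frac{23}{400} - \frac{\left(- \frac{5 \sqrt{- \frac{52}{3}}}{3}\right)^{2}}{400}) = - (\frac{23}{400} - \frac{\left(- \frac{5 \frac{2 i \sqrt{39}}{3}}{3}\right)^{2}}{400}) = - (\frac{23}{400} - \frac{\left(- \frac{10 i \sqrt{39}}{9}\right)^{2}}{400}) = - (\frac{23}{400} - - \frac{13}{108}) = - (\frac{23}{400} + \frac{13}{108}) = \left(-1\right) \frac{1921}{10800} = - \frac{1921}{10800}$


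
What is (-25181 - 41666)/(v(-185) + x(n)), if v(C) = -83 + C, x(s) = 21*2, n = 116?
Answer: 66847/226 ≈ 295.78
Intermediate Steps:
x(s) = 42
(-25181 - 41666)/(v(-185) + x(n)) = (-25181 - 41666)/((-83 - 185) + 42) = -66847/(-268 + 42) = -66847/(-226) = -66847*(-1/226) = 66847/226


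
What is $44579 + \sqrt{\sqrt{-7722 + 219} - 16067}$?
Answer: $44579 + \sqrt{-16067 + i \sqrt{7503}} \approx 44579.0 + 126.76 i$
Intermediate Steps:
$44579 + \sqrt{\sqrt{-7722 + 219} - 16067} = 44579 + \sqrt{\sqrt{-7503} - 16067} = 44579 + \sqrt{i \sqrt{7503} - 16067} = 44579 + \sqrt{-16067 + i \sqrt{7503}}$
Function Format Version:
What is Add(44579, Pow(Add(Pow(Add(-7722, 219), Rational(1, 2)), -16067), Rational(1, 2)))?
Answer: Add(44579, Pow(Add(-16067, Mul(I, Pow(7503, Rational(1, 2)))), Rational(1, 2))) ≈ Add(44579., Mul(126.76, I))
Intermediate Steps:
Add(44579, Pow(Add(Pow(Add(-7722, 219), Rational(1, 2)), -16067), Rational(1, 2))) = Add(44579, Pow(Add(Pow(-7503, Rational(1, 2)), -16067), Rational(1, 2))) = Add(44579, Pow(Add(Mul(I, Pow(7503, Rational(1, 2))), -16067), Rational(1, 2))) = Add(44579, Pow(Add(-16067, Mul(I, Pow(7503, Rational(1, 2)))), Rational(1, 2)))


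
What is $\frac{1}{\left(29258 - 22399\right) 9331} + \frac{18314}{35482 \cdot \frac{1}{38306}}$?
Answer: $\frac{22449620858745559}{1135447577789} \approx 19772.0$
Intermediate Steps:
$\frac{1}{\left(29258 - 22399\right) 9331} + \frac{18314}{35482 \cdot \frac{1}{38306}} = \frac{1}{6859} \cdot \frac{1}{9331} + \frac{18314}{35482 \cdot \frac{1}{38306}} = \frac{1}{6859} \cdot \frac{1}{9331} + \frac{18314}{\frac{17741}{19153}} = \frac{1}{64001329} + 18314 \cdot \frac{19153}{17741} = \frac{1}{64001329} + \frac{350768042}{17741} = \frac{22449620858745559}{1135447577789}$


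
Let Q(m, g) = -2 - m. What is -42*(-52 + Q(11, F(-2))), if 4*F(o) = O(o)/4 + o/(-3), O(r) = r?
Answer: 2730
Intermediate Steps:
F(o) = -o/48 (F(o) = (o/4 + o/(-3))/4 = (o*(¼) + o*(-⅓))/4 = (o/4 - o/3)/4 = (-o/12)/4 = -o/48)
-42*(-52 + Q(11, F(-2))) = -42*(-52 + (-2 - 1*11)) = -42*(-52 + (-2 - 11)) = -42*(-52 - 13) = -42*(-65) = 2730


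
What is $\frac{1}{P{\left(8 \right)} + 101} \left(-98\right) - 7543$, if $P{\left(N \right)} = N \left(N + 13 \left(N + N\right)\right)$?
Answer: $- \frac{13796245}{1829} \approx -7543.1$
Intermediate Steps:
$P{\left(N \right)} = 27 N^{2}$ ($P{\left(N \right)} = N \left(N + 13 \cdot 2 N\right) = N \left(N + 26 N\right) = N 27 N = 27 N^{2}$)
$\frac{1}{P{\left(8 \right)} + 101} \left(-98\right) - 7543 = \frac{1}{27 \cdot 8^{2} + 101} \left(-98\right) - 7543 = \frac{1}{27 \cdot 64 + 101} \left(-98\right) - 7543 = \frac{1}{1728 + 101} \left(-98\right) - 7543 = \frac{1}{1829} \left(-98\right) - 7543 = - \frac{98}{1829} - 7543 = - \frac{13796245}{1829}$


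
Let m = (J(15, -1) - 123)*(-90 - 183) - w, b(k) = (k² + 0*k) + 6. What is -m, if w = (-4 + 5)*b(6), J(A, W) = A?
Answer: -29442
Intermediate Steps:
b(k) = 6 + k² (b(k) = (k² + 0) + 6 = k² + 6 = 6 + k²)
w = 42 (w = (-4 + 5)*(6 + 6²) = 1*(6 + 36) = 1*42 = 42)
m = 29442 (m = (15 - 123)*(-90 - 183) - 1*42 = -108*(-273) - 42 = 29484 - 42 = 29442)
-m = -1*29442 = -29442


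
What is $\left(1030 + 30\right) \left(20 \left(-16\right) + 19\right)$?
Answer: $-319060$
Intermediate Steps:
$\left(1030 + 30\right) \left(20 \left(-16\right) + 19\right) = 1060 \left(-320 + 19\right) = 1060 \left(-301\right) = -319060$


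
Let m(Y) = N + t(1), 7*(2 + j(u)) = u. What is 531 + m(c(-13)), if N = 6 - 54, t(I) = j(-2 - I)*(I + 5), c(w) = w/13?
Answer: 3279/7 ≈ 468.43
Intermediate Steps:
c(w) = w/13 (c(w) = w*(1/13) = w/13)
j(u) = -2 + u/7
t(I) = (5 + I)*(-16/7 - I/7) (t(I) = (-2 + (-2 - I)/7)*(I + 5) = (-2 + (-2/7 - I/7))*(5 + I) = (-16/7 - I/7)*(5 + I) = (5 + I)*(-16/7 - I/7))
N = -48
m(Y) = -438/7 (m(Y) = -48 - (5 + 1)*(16 + 1)/7 = -48 - ⅐*6*17 = -48 - 102/7 = -438/7)
531 + m(c(-13)) = 531 - 438/7 = 3279/7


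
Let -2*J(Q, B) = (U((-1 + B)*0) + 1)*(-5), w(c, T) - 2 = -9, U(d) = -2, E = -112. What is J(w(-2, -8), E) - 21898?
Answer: -43801/2 ≈ -21901.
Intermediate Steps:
w(c, T) = -7 (w(c, T) = 2 - 9 = -7)
J(Q, B) = -5/2 (J(Q, B) = -(-2 + 1)*(-5)/2 = -(-1)*(-5)/2 = -1/2*5 = -5/2)
J(w(-2, -8), E) - 21898 = -5/2 - 21898 = -43801/2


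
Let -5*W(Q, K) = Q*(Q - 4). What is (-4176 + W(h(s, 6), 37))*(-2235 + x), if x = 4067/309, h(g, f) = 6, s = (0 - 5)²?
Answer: 4781120272/515 ≈ 9.2837e+6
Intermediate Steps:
s = 25 (s = (-5)² = 25)
x = 4067/309 (x = 4067*(1/309) = 4067/309 ≈ 13.162)
W(Q, K) = -Q*(-4 + Q)/5 (W(Q, K) = -Q*(Q - 4)/5 = -Q*(-4 + Q)/5)
(-4176 + W(h(s, 6), 37))*(-2235 + x) = (-4176 + (⅕)*6*(4 - 1*6))*(-2235 + 4067/309) = (-4176 + (⅕)*6*(4 - 6))*(-686548/309) = (-4176 + (⅕)*6*(-2))*(-686548/309) = (-4176 - 12/5)*(-686548/309) = -20892/5*(-686548/309) = 4781120272/515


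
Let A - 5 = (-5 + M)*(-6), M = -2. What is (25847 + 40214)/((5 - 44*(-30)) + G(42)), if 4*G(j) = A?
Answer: 264244/5347 ≈ 49.419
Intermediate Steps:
A = 47 (A = 5 + (-5 - 2)*(-6) = 5 - 7*(-6) = 5 + 42 = 47)
G(j) = 47/4 (G(j) = (¼)*47 = 47/4)
(25847 + 40214)/((5 - 44*(-30)) + G(42)) = (25847 + 40214)/((5 - 44*(-30)) + 47/4) = 66061/((5 + 1320) + 47/4) = 66061/(1325 + 47/4) = 66061/(5347/4) = 66061*(4/5347) = 264244/5347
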